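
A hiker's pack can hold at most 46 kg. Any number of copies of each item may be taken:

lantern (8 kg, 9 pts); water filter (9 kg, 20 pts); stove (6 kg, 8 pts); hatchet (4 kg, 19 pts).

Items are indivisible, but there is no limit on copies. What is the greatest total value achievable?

Best value-per-unit is hatchet at 19/4, and filling with it alone uses weight 11×4=44. No mix of the others beats 11×19 = 209.

209 pts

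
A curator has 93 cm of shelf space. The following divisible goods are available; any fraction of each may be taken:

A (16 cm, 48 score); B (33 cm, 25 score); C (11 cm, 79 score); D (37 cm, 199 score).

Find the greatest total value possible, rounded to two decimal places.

347.97

Take in order of value per unit:
- C (79/11 per unit): all 11 → value 79, running total 79.00
- D (199/37 per unit): all 37 → value 199, running total 278.00
- A (48/16 per unit): all 16 → value 48, running total 326.00
- B (25/33 per unit): 29 of 33 → value 29×25/33 = 21.9697, running total 347.97
Total 347.97.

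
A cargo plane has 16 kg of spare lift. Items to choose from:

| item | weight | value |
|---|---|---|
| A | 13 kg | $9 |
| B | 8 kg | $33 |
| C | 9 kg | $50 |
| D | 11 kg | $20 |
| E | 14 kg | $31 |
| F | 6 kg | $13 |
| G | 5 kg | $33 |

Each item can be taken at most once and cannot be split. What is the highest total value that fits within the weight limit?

$83

This is a 0/1 knapsack; check combinations near the capacity.
- C+G: weight 9+5=14, value 50+33=83
- B+G: weight 8+5=13, value 33+33=66
- C+F: weight 9+6=15, value 50+13=63
Best: $83.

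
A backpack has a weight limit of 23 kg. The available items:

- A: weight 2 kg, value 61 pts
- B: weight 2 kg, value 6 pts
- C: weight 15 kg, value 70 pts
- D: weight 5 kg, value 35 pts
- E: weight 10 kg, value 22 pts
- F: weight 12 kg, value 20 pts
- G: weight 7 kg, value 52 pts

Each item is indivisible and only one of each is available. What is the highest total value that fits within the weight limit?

Check high-value combinations within 23 kg:
- A+C+D: weight 2+15+5=22, value 61+70+35=166
- A+B+D+G: weight 2+2+5+7=16, value 61+6+35+52=154
- A+D+G: weight 2+5+7=14, value 61+35+52=148
Best: 166 pts.

166 pts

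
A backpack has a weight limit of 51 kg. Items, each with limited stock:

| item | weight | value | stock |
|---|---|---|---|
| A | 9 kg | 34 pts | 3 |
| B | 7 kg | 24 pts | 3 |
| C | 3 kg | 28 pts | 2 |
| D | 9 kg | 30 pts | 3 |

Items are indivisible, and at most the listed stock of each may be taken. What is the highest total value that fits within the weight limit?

218 pts

Top feasible selections:
- 3×A + 2×C + 2×D: weight 51, value 218
- 2×A + 2×C + 3×D: weight 51, value 214
- 3×A + 1×B + 2×C + 1×D: weight 49, value 212
- 2×A + 1×B + 2×C + 2×D: weight 49, value 208
Best: 218 pts.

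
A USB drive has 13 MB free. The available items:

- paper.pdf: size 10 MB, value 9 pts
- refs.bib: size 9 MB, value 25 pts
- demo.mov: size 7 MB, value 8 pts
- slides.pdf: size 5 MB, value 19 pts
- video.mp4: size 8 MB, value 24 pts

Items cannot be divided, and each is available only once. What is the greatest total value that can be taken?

This is a 0/1 knapsack; check combinations near the capacity.
- slides.pdf+video.mp4: size 5+8=13, value 19+24=43
- demo.mov+slides.pdf: size 7+5=12, value 8+19=27
- refs.bib: size 9, value 25
Best: 43 pts.

43 pts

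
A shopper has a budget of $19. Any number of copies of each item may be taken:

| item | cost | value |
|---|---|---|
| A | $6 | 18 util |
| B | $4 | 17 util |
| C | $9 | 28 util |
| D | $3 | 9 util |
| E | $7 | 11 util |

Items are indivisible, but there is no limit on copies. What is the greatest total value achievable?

77 util

Best value-per-unit is B at 17/4; filling with it alone gives 4×17 = 68.
Optimal mix: 4×B + 1×D → cost 19, value 77.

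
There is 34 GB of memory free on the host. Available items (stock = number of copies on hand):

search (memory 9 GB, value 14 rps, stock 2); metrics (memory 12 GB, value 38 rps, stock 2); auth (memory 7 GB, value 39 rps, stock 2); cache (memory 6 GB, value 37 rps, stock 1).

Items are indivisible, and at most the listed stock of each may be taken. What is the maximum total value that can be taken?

Best selections within memory 34 and stock limits:
- 1×metrics + 2×auth + 1×cache: memory 32, value 153
- 1×search + 2×auth + 1×cache: memory 29, value 129
Best: 153 rps.

153 rps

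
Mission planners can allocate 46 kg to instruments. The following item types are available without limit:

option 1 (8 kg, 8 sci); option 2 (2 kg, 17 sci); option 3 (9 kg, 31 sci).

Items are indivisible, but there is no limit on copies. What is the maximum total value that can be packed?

391 sci

Best value-per-unit is option 2 at 17/2, and filling with it alone uses mass 23×2=46. No mix of the others beats 23×17 = 391.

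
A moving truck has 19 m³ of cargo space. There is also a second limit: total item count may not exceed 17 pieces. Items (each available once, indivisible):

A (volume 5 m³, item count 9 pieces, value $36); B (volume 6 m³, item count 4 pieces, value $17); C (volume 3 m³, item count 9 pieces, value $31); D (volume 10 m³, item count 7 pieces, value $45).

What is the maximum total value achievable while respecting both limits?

$81

Feasible sets respecting both limits:
- A+D: volume 15, item count 16, value 81
- C+D: volume 13, item count 16, value 76
- B+D: volume 16, item count 11, value 62
- A+B: volume 11, item count 13, value 53
Best: $81.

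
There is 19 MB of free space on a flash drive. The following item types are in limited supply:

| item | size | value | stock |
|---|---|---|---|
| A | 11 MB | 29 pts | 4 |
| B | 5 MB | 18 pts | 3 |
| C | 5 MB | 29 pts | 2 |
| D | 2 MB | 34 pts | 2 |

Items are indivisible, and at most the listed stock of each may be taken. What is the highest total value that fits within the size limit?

144 pts

Top feasible selections:
- 1×B + 2×C + 2×D: size 19, value 144
- 2×B + 1×C + 2×D: size 19, value 133
Best: 144 pts.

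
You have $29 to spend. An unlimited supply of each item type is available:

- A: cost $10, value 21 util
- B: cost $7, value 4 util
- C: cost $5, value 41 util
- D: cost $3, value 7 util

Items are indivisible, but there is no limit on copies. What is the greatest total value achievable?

212 util

Best value-per-unit is C at 41/5; filling with it alone gives 5×41 = 205.
Optimal mix: 5×C + 1×D → cost 28, value 212.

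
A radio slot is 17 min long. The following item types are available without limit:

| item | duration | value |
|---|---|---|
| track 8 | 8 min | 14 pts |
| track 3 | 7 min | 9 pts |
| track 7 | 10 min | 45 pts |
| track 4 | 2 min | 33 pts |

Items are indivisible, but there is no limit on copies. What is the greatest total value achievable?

264 pts

Best value-per-unit is track 4 at 33/2, and filling with it alone uses duration 8×2=16. No mix of the others beats 8×33 = 264.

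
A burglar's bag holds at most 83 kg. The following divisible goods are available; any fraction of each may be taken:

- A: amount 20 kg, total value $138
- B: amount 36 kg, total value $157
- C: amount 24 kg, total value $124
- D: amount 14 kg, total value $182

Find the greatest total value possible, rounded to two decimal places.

553.03

Take in order of value per unit:
- D (182/14 per unit): all 14 → value 182, running total 182.00
- A (138/20 per unit): all 20 → value 138, running total 320.00
- C (124/24 per unit): all 24 → value 124, running total 444.00
- B (157/36 per unit): 25 of 36 → value 25×157/36 = 109.0278, running total 553.03
Total 553.03.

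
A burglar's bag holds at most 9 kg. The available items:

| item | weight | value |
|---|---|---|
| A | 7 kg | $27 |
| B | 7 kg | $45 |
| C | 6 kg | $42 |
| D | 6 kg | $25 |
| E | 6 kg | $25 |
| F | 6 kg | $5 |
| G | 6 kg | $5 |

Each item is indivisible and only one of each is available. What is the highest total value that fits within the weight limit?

$45

Check high-value combinations within 9 kg:
- B: weight 7, value 45
- C: weight 6, value 42
- A: weight 7, value 27
- D: weight 6, value 25
- E: weight 6, value 25
Best: $45.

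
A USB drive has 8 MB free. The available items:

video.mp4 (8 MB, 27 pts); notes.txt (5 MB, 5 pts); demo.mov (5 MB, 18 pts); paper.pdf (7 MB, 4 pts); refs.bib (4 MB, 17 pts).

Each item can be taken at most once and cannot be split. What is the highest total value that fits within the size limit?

27 pts

Check high-value combinations within 8 MB:
- video.mp4: size 8, value 27
- demo.mov: size 5, value 18
- refs.bib: size 4, value 17
- notes.txt: size 5, value 5
- paper.pdf: size 7, value 4
Best: 27 pts.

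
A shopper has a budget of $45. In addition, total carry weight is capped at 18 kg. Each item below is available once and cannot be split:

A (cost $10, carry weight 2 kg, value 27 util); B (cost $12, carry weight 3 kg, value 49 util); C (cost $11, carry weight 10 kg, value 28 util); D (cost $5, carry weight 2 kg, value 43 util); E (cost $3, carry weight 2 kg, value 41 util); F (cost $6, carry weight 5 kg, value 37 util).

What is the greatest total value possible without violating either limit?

197 util

Feasible sets respecting both limits:
- A+B+D+E+F: cost 36, carry weight 14, value 197
- B+D+E+F: cost 26, carry weight 12, value 170
- B+C+D+E: cost 31, carry weight 17, value 161
- A+B+D+E: cost 30, carry weight 9, value 160
Best: 197 util.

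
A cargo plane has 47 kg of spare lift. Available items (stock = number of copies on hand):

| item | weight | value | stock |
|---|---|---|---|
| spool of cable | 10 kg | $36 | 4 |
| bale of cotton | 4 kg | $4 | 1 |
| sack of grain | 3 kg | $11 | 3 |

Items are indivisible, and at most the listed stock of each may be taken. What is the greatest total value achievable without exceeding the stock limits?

$166

Best selections within weight 47 and stock limits:
- 4×spool of cable + 2×sack of grain: weight 46, value 166
- 4×spool of cable + 1×bale of cotton + 1×sack of grain: weight 47, value 159
Best: $166.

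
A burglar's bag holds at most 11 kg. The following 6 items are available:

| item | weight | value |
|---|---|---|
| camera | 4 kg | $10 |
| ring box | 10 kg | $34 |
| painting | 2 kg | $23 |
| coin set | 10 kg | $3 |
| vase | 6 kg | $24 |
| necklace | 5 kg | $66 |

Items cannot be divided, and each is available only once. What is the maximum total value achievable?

$99

Check high-value combinations within 11 kg:
- camera+painting+necklace: weight 4+2+5=11, value 10+23+66=99
- vase+necklace: weight 6+5=11, value 24+66=90
- painting+necklace: weight 2+5=7, value 23+66=89
- camera+necklace: weight 4+5=9, value 10+66=76
Best: $99.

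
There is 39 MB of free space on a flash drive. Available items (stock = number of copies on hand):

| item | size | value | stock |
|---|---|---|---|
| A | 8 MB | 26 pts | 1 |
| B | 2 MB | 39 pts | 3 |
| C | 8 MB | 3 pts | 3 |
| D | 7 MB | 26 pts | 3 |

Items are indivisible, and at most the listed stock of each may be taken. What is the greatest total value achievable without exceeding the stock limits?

221 pts

Best selections within size 39 and stock limits:
- 1×A + 3×B + 3×D: size 35, value 221
- 3×B + 1×C + 3×D: size 35, value 198
Best: 221 pts.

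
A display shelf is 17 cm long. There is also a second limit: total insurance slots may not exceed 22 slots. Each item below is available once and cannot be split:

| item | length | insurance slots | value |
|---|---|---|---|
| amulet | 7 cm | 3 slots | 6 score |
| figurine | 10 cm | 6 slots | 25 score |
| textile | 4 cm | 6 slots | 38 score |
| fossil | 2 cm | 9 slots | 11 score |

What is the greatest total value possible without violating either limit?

Feasible sets respecting both limits:
- figurine+textile+fossil: length 16, insurance slots 21, value 74
- figurine+textile: length 14, insurance slots 12, value 63
- amulet+textile+fossil: length 13, insurance slots 18, value 55
- textile+fossil: length 6, insurance slots 15, value 49
Best: 74 score.

74 score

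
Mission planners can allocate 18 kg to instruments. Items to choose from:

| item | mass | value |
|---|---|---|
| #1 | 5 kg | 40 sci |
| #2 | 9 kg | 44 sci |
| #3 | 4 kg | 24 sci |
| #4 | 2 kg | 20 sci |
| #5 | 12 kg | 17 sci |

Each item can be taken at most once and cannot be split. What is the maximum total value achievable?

Check high-value combinations within 18 kg:
- #1+#2+#3: mass 5+9+4=18, value 40+44+24=108
- #1+#2+#4: mass 5+9+2=16, value 40+44+20=104
- #2+#3+#4: mass 9+4+2=15, value 44+24+20=88
- #1+#3+#4: mass 5+4+2=11, value 40+24+20=84
Best: 108 sci.

108 sci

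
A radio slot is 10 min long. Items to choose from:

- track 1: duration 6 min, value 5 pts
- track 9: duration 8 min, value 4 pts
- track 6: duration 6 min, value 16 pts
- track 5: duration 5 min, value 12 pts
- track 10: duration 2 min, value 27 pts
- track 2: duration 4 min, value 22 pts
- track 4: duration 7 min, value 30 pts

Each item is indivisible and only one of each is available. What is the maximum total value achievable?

Check high-value combinations within 10 min:
- track 10+track 4: duration 2+7=9, value 27+30=57
- track 10+track 2: duration 2+4=6, value 27+22=49
- track 6+track 10: duration 6+2=8, value 16+27=43
- track 5+track 10: duration 5+2=7, value 12+27=39
- track 6+track 2: duration 6+4=10, value 16+22=38
Best: 57 pts.

57 pts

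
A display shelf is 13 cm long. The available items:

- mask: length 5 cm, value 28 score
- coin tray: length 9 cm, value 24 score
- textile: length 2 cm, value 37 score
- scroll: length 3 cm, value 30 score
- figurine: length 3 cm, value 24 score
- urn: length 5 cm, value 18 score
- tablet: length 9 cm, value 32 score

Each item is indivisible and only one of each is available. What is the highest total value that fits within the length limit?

119 score

This is a 0/1 knapsack; check combinations near the capacity.
- mask+textile+scroll+figurine: length 5+2+3+3=13, value 28+37+30+24=119
- textile+scroll+figurine+urn: length 2+3+3+5=13, value 37+30+24+18=109
- mask+textile+scroll: length 5+2+3=10, value 28+37+30=95
- textile+scroll+figurine: length 2+3+3=8, value 37+30+24=91
Best: 119 score.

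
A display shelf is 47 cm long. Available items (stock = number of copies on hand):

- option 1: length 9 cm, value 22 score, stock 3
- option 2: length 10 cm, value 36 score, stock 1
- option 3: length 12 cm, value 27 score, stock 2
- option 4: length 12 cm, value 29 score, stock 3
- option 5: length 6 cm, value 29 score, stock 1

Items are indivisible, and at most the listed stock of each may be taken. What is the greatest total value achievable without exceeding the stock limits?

Best selections within length 47 and stock limits:
- 2×option 1 + 1×option 2 + 1×option 4 + 1×option 5: length 46, value 138
- 2×option 1 + 1×option 2 + 1×option 3 + 1×option 5: length 46, value 136
- 3×option 1 + 1×option 2 + 1×option 5: length 43, value 131
Best: 138 score.

138 score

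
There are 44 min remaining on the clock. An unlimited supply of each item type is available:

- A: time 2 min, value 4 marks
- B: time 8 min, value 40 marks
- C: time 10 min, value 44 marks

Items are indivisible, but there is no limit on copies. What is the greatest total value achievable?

208 marks

Best value-per-unit is B at 40/8; filling with it alone gives 5×40 = 200.
Optimal mix: 2×A + 5×B → time 44, value 208.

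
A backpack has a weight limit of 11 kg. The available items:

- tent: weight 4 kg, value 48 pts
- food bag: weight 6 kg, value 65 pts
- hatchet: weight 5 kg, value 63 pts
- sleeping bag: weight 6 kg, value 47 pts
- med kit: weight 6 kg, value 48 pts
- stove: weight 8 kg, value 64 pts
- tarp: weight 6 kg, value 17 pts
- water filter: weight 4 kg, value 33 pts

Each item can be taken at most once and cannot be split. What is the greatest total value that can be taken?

128 pts

Check high-value combinations within 11 kg:
- food bag+hatchet: weight 6+5=11, value 65+63=128
- tent+food bag: weight 4+6=10, value 48+65=113
- tent+hatchet: weight 4+5=9, value 48+63=111
Best: 128 pts.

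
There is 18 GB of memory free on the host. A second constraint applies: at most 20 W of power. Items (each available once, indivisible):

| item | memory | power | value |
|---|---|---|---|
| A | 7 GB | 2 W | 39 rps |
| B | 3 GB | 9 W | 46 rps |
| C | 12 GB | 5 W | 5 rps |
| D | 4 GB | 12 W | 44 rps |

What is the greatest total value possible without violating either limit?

85 rps

Feasible sets respecting both limits:
- A+B: memory 10, power 11, value 85
- A+D: memory 11, power 14, value 83
- B+C: memory 15, power 14, value 51
- C+D: memory 16, power 17, value 49
Best: 85 rps.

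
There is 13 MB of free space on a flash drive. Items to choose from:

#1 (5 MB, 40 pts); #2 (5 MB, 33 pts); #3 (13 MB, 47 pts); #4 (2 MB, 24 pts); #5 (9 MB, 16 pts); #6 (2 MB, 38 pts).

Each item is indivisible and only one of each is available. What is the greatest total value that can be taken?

111 pts

Check high-value combinations within 13 MB:
- #1+#2+#6: size 5+5+2=12, value 40+33+38=111
- #1+#4+#6: size 5+2+2=9, value 40+24+38=102
- #1+#2+#4: size 5+5+2=12, value 40+33+24=97
- #2+#4+#6: size 5+2+2=9, value 33+24+38=95
- #1+#6: size 5+2=7, value 40+38=78
Best: 111 pts.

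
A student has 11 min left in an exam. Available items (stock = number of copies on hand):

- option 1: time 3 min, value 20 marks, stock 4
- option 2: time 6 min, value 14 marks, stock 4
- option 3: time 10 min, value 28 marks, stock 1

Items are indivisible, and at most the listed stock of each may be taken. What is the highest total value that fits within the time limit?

60 marks

Top feasible selections:
- 3×option 1: time 9, value 60
- 2×option 1: time 6, value 40
- 1×option 1 + 1×option 2: time 9, value 34
Best: 60 marks.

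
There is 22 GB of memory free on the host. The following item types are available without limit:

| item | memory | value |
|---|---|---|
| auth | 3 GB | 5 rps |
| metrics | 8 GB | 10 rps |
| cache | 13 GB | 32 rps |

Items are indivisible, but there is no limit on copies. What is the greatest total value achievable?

47 rps

Best value-per-unit is cache at 32/13; filling with it alone gives 1×32 = 32.
Optimal mix: 3×auth + 1×cache → memory 22, value 47.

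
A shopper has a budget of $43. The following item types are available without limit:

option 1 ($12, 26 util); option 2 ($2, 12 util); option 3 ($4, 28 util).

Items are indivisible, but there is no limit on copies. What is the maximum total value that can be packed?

Best value-per-unit is option 3 at 28/4; filling with it alone gives 10×28 = 280.
Optimal mix: 1×option 2 + 10×option 3 → cost 42, value 292.

292 util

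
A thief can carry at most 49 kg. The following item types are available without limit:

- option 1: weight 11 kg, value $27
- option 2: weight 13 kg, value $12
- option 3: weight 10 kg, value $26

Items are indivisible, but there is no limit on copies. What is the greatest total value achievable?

$108

Best value-per-unit is option 3 at 26/10; filling with it alone gives 4×26 = 104.
Optimal mix: 4×option 1 → weight 44, value 108.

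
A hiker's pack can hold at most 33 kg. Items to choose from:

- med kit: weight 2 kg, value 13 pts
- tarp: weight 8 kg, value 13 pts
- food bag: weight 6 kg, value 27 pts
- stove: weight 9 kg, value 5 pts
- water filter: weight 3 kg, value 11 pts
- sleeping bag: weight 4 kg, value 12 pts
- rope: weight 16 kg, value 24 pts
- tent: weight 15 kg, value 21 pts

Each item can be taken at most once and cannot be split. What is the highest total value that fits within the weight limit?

This is a 0/1 knapsack; check combinations near the capacity.
- med kit+food bag+water filter+sleeping bag+rope: weight 2+6+3+4+16=31, value 13+27+11+12+24=87
- med kit+food bag+water filter+sleeping bag+tent: weight 2+6+3+4+15=30, value 13+27+11+12+21=84
- med kit+tarp+food bag+stove+water filter+sleeping bag: weight 2+8+6+9+3+4=32, value 13+13+27+5+11+12=81
- med kit+tarp+food bag+rope: weight 2+8+6+16=32, value 13+13+27+24=77
Best: 87 pts.

87 pts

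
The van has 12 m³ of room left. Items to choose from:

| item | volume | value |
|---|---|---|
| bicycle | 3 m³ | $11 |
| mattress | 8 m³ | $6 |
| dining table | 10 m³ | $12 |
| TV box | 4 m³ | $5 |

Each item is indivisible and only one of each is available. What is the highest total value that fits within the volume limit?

Check high-value combinations within 12 m³:
- bicycle+mattress: volume 3+8=11, value 11+6=17
- bicycle+TV box: volume 3+4=7, value 11+5=16
- dining table: volume 10, value 12
Best: $17.

$17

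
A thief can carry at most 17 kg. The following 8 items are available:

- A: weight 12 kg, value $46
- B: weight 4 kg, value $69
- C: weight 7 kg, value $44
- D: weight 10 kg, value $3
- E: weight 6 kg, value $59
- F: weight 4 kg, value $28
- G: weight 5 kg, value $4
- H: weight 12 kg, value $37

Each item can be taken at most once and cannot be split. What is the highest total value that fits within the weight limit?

$172

Check high-value combinations within 17 kg:
- B+C+E: weight 4+7+6=17, value 69+44+59=172
- B+E+F: weight 4+6+4=14, value 69+59+28=156
- B+C+F: weight 4+7+4=15, value 69+44+28=141
- B+E+G: weight 4+6+5=15, value 69+59+4=132
- C+E+F: weight 7+6+4=17, value 44+59+28=131
Best: $172.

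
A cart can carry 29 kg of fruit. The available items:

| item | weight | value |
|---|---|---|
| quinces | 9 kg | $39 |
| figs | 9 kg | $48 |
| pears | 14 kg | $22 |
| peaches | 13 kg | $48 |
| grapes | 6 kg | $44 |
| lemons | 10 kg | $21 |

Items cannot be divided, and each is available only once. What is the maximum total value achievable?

$140

Check high-value combinations within 29 kg:
- figs+peaches+grapes: weight 9+13+6=28, value 48+48+44=140
- quinces+figs+grapes: weight 9+9+6=24, value 39+48+44=131
- quinces+peaches+grapes: weight 9+13+6=28, value 39+48+44=131
- figs+pears+grapes: weight 9+14+6=29, value 48+22+44=114
- figs+grapes+lemons: weight 9+6+10=25, value 48+44+21=113
Best: $140.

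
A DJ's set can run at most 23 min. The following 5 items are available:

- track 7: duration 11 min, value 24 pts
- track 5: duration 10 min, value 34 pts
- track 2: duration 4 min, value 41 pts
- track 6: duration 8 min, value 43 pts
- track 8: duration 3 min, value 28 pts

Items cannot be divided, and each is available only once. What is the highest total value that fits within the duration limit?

118 pts

This is a 0/1 knapsack; check combinations near the capacity.
- track 5+track 2+track 6: duration 10+4+8=22, value 34+41+43=118
- track 2+track 6+track 8: duration 4+8+3=15, value 41+43+28=112
- track 7+track 2+track 6: duration 11+4+8=23, value 24+41+43=108
Best: 118 pts.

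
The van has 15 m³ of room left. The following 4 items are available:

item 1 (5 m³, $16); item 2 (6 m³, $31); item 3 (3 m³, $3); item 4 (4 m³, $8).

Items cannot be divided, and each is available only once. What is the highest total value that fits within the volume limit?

This is a 0/1 knapsack; check combinations near the capacity.
- item 1+item 2+item 4: volume 5+6+4=15, value 16+31+8=55
- item 1+item 2+item 3: volume 5+6+3=14, value 16+31+3=50
- item 1+item 2: volume 5+6=11, value 16+31=47
- item 2+item 3+item 4: volume 6+3+4=13, value 31+3+8=42
Best: $55.

$55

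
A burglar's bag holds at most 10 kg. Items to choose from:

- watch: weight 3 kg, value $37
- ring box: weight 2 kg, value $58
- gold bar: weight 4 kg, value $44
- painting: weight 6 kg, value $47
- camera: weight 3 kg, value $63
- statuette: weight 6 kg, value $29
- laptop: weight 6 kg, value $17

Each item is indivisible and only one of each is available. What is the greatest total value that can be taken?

This is a 0/1 knapsack; check combinations near the capacity.
- ring box+gold bar+camera: weight 2+4+3=9, value 58+44+63=165
- watch+ring box+camera: weight 3+2+3=8, value 37+58+63=158
- watch+gold bar+camera: weight 3+4+3=10, value 37+44+63=144
Best: $165.

$165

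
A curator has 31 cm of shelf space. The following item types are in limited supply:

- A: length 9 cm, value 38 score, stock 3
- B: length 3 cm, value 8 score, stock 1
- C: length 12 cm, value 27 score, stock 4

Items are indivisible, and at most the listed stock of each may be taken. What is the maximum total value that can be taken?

Top feasible selections:
- 3×A + 1×B: length 30, value 122
- 3×A: length 27, value 114
- 2×A + 1×C: length 30, value 103
Best: 122 score.

122 score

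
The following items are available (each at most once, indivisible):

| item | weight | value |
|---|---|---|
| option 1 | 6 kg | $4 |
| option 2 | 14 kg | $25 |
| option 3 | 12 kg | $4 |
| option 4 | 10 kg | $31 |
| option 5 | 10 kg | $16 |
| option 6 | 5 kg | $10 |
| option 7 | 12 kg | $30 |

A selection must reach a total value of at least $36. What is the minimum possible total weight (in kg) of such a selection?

Subsets with value ≥ 36, sorted by total weight:
- option 4+option 6: weight 15, value 41
- option 6+option 7: weight 17, value 40
Minimum weight: 15 kg.

15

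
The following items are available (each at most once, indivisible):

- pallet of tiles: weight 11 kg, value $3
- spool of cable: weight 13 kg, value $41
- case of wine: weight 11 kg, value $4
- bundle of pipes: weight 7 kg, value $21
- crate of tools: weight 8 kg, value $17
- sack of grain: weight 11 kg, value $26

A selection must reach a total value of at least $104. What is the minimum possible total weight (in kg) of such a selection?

39

Subsets with value ≥ 104, sorted by total weight:
- spool of cable+bundle of pipes+crate of tools+sack of grain: weight 39, value 105
- spool of cable+case of wine+bundle of pipes+crate of tools+sack of grain: weight 50, value 109
- pallet of tiles+spool of cable+bundle of pipes+crate of tools+sack of grain: weight 50, value 108
- pallet of tiles+spool of cable+case of wine+bundle of pipes+crate of tools+sack of grain: weight 61, value 112
Minimum weight: 39 kg.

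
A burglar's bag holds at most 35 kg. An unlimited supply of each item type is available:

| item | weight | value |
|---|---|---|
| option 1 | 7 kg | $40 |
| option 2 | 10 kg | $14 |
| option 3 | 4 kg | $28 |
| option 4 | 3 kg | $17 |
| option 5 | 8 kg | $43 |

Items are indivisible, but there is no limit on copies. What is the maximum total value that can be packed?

$241

Best value-per-unit is option 3 at 28/4; filling with it alone gives 8×28 = 224.
Optimal mix: 8×option 3 + 1×option 4 → weight 35, value 241.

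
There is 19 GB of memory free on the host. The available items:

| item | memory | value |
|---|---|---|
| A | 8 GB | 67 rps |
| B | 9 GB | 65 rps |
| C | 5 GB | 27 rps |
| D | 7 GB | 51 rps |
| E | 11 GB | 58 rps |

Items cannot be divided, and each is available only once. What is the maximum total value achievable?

132 rps

Check high-value combinations within 19 GB:
- A+B: memory 8+9=17, value 67+65=132
- A+E: memory 8+11=19, value 67+58=125
- A+D: memory 8+7=15, value 67+51=118
- B+D: memory 9+7=16, value 65+51=116
- D+E: memory 7+11=18, value 51+58=109
Best: 132 rps.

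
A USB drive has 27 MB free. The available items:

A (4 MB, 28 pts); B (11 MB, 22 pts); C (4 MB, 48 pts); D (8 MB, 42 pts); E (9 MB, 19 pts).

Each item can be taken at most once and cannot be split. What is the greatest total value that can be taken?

Check high-value combinations within 27 MB:
- A+B+C+D: size 4+11+4+8=27, value 28+22+48+42=140
- A+C+D+E: size 4+4+8+9=25, value 28+48+42+19=137
- A+C+D: size 4+4+8=16, value 28+48+42=118
- B+C+D: size 11+4+8=23, value 22+48+42=112
- C+D+E: size 4+8+9=21, value 48+42+19=109
Best: 140 pts.

140 pts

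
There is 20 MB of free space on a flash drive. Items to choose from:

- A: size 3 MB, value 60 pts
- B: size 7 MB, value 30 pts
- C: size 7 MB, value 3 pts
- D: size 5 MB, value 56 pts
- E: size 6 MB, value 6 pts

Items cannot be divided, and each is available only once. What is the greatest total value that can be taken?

Check high-value combinations within 20 MB:
- A+B+D: size 3+7+5=15, value 60+30+56=146
- A+D+E: size 3+5+6=14, value 60+56+6=122
- A+C+D: size 3+7+5=15, value 60+3+56=119
Best: 146 pts.

146 pts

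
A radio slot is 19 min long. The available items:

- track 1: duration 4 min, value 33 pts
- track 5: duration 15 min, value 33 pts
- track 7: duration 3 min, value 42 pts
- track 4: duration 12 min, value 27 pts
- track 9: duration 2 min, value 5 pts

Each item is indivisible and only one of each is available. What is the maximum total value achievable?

102 pts

Check high-value combinations within 19 min:
- track 1+track 7+track 4: duration 4+3+12=19, value 33+42+27=102
- track 1+track 7+track 9: duration 4+3+2=9, value 33+42+5=80
- track 1+track 7: duration 4+3=7, value 33+42=75
Best: 102 pts.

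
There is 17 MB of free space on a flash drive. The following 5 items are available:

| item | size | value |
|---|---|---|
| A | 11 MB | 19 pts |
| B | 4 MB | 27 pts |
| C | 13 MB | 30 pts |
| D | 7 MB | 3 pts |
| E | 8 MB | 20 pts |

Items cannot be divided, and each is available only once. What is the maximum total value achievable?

57 pts

Check high-value combinations within 17 MB:
- B+C: size 4+13=17, value 27+30=57
- B+E: size 4+8=12, value 27+20=47
- A+B: size 11+4=15, value 19+27=46
- B+D: size 4+7=11, value 27+3=30
Best: 57 pts.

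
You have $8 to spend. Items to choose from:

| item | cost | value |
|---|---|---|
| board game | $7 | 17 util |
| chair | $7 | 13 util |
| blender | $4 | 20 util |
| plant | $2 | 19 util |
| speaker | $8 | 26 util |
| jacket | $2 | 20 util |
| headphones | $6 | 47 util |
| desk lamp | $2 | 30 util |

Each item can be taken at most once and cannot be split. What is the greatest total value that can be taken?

Check high-value combinations within $8:
- headphones+desk lamp: cost 6+2=8, value 47+30=77
- blender+jacket+desk lamp: cost 4+2+2=8, value 20+20+30=70
- plant+jacket+desk lamp: cost 2+2+2=6, value 19+20+30=69
- blender+plant+desk lamp: cost 4+2+2=8, value 20+19+30=69
- jacket+headphones: cost 2+6=8, value 20+47=67
Best: 77 util.

77 util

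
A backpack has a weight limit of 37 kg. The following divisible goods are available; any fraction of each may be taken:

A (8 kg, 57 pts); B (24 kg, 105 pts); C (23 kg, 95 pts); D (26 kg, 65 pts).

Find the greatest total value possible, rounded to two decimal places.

182.65

Take in order of value per unit:
- A (57/8 per unit): all 8 → value 57, running total 57.00
- B (105/24 per unit): all 24 → value 105, running total 162.00
- C (95/23 per unit): 5 of 23 → value 5×95/23 = 20.6522, running total 182.65
Total 182.65.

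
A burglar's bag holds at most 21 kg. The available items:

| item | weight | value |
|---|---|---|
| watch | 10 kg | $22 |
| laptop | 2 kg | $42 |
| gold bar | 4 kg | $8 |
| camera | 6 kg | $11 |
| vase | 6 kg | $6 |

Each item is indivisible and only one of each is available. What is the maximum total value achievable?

$75

This is a 0/1 knapsack; check combinations near the capacity.
- watch+laptop+camera: weight 10+2+6=18, value 22+42+11=75
- watch+laptop+gold bar: weight 10+2+4=16, value 22+42+8=72
- watch+laptop+vase: weight 10+2+6=18, value 22+42+6=70
- laptop+gold bar+camera+vase: weight 2+4+6+6=18, value 42+8+11+6=67
- watch+laptop: weight 10+2=12, value 22+42=64
Best: $75.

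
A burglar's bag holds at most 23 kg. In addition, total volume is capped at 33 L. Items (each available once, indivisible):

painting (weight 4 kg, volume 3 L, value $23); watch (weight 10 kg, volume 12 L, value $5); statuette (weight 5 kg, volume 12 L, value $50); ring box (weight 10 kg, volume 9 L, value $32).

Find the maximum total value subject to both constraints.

Feasible sets respecting both limits:
- painting+statuette+ring box: weight 19, volume 24, value 105
- statuette+ring box: weight 15, volume 21, value 82
- painting+watch+statuette: weight 19, volume 27, value 78
- painting+statuette: weight 9, volume 15, value 73
Best: $105.

$105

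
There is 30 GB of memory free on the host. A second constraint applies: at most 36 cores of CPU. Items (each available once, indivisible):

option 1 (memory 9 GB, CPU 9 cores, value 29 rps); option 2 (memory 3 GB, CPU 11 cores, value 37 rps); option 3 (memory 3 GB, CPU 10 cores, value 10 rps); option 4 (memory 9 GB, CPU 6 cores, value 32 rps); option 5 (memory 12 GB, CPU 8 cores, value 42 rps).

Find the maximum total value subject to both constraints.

121 rps

Feasible sets respecting both limits:
- option 2+option 3+option 4+option 5: memory 27, CPU 35, value 121
- option 2+option 4+option 5: memory 24, CPU 25, value 111
- option 1+option 2+option 3+option 4: memory 24, CPU 36, value 108
Best: 121 rps.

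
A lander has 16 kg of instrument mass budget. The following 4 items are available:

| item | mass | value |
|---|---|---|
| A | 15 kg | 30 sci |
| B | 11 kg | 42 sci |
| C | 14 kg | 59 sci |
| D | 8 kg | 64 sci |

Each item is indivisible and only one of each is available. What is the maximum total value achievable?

Check high-value combinations within 16 kg:
- D: mass 8, value 64
- C: mass 14, value 59
- B: mass 11, value 42
- A: mass 15, value 30
Best: 64 sci.

64 sci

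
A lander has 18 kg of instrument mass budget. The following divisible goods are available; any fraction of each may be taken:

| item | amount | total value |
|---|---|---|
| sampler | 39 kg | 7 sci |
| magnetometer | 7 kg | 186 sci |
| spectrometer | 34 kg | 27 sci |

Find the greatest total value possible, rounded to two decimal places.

Take in order of value per unit:
- magnetometer (186/7 per unit): all 7 → value 186, running total 186.00
- spectrometer (27/34 per unit): 11 of 34 → value 11×27/34 = 8.7353, running total 194.74
Total 194.74.

194.74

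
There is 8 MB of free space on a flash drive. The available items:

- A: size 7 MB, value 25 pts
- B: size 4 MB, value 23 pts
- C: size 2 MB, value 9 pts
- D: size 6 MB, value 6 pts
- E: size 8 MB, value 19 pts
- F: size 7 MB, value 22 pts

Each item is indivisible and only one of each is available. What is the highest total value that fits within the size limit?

32 pts

Check high-value combinations within 8 MB:
- B+C: size 4+2=6, value 23+9=32
- A: size 7, value 25
- B: size 4, value 23
- F: size 7, value 22
Best: 32 pts.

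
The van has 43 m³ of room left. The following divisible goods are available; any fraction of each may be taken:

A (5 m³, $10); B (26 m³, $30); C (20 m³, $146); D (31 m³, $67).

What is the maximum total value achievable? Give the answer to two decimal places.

Take in order of value per unit:
- C (146/20 per unit): all 20 → value 146, running total 146.00
- D (67/31 per unit): 23 of 31 → value 23×67/31 = 49.7097, running total 195.71
Total 195.71.

195.71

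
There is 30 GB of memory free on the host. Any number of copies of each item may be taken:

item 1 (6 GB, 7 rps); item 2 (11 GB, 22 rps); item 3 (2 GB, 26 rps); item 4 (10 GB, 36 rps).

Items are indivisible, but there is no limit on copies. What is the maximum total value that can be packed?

Best value-per-unit is item 3 at 26/2, and filling with it alone uses memory 15×2=30. No mix of the others beats 15×26 = 390.

390 rps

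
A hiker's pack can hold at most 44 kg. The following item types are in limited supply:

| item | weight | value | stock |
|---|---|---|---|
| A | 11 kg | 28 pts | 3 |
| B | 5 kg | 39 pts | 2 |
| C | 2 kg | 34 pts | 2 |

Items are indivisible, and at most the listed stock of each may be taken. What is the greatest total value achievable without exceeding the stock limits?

Best selections within weight 44 and stock limits:
- 2×A + 2×B + 2×C: weight 36, value 202
- 3×A + 1×B + 2×C: weight 42, value 191
- 1×A + 2×B + 2×C: weight 25, value 174
- 2×A + 2×B + 1×C: weight 34, value 168
Best: 202 pts.

202 pts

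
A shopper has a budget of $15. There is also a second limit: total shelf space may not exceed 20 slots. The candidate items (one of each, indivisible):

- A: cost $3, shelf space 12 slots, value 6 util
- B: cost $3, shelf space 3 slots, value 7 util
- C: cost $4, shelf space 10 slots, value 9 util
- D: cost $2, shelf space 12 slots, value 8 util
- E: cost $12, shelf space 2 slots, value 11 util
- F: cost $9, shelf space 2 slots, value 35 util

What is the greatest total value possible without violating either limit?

Feasible sets respecting both limits:
- B+D+F: cost 14, shelf space 17, value 50
- A+B+F: cost 15, shelf space 17, value 48
- C+F: cost 13, shelf space 12, value 44
- D+F: cost 11, shelf space 14, value 43
Best: 50 util.

50 util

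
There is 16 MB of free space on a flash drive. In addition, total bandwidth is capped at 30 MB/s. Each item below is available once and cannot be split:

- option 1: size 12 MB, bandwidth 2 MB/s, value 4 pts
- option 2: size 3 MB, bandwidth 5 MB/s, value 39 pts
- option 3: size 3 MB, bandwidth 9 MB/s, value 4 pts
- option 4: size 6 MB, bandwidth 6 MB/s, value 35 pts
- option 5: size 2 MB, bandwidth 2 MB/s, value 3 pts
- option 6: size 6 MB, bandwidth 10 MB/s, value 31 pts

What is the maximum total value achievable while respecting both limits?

Feasible sets respecting both limits:
- option 2+option 4+option 6: size 15, bandwidth 21, value 105
- option 2+option 3+option 4+option 5: size 14, bandwidth 22, value 81
- option 2+option 3+option 4: size 12, bandwidth 20, value 78
Best: 105 pts.

105 pts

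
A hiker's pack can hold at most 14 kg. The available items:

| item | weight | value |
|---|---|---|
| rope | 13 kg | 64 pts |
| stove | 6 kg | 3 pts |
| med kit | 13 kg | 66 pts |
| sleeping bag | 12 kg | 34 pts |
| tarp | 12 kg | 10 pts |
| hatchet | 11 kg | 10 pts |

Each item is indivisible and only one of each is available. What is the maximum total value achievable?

Check high-value combinations within 14 kg:
- med kit: weight 13, value 66
- rope: weight 13, value 64
- sleeping bag: weight 12, value 34
- hatchet: weight 11, value 10
- tarp: weight 12, value 10
Best: 66 pts.

66 pts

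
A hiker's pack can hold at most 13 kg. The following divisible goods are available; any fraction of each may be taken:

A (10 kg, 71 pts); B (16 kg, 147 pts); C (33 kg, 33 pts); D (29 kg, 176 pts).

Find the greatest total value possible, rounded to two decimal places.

Take in order of value per unit:
- B (147/16 per unit): 13 of 16 → value 13×147/16 = 119.4375, running total 119.44
Total 119.44.

119.44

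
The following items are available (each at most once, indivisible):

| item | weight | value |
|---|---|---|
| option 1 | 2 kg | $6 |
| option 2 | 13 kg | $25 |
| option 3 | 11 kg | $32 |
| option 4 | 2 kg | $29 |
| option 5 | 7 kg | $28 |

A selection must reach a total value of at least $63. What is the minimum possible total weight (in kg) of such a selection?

11

Subsets with value ≥ 63, sorted by total weight:
- option 1+option 4+option 5: weight 11, value 63
- option 1+option 3+option 4: weight 15, value 67
Minimum weight: 11 kg.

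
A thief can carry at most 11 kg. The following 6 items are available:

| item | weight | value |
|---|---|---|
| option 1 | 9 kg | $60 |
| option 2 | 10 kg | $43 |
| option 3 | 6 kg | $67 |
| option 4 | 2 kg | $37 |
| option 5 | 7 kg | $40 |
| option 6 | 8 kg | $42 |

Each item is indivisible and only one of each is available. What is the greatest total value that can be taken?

$104

Check high-value combinations within 11 kg:
- option 3+option 4: weight 6+2=8, value 67+37=104
- option 1+option 4: weight 9+2=11, value 60+37=97
- option 4+option 6: weight 2+8=10, value 37+42=79
- option 4+option 5: weight 2+7=9, value 37+40=77
- option 3: weight 6, value 67
Best: $104.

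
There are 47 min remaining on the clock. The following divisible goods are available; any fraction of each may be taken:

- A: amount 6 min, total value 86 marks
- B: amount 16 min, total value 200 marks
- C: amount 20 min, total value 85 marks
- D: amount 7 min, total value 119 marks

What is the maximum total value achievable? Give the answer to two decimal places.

Take in order of value per unit:
- D (119/7 per unit): all 7 → value 119, running total 119.00
- A (86/6 per unit): all 6 → value 86, running total 205.00
- B (200/16 per unit): all 16 → value 200, running total 405.00
- C (85/20 per unit): 18 of 20 → value 18×85/20 = 76.5000, running total 481.50
Total 481.50.

481.50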